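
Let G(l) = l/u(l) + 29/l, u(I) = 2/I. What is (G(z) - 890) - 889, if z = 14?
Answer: -23505/14 ≈ -1678.9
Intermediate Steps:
G(l) = l**2/2 + 29/l (G(l) = l/((2/l)) + 29/l = l*(l/2) + 29/l = l**2/2 + 29/l)
(G(z) - 890) - 889 = ((1/2)*(58 + 14**3)/14 - 890) - 889 = ((1/2)*(1/14)*(58 + 2744) - 890) - 889 = ((1/2)*(1/14)*2802 - 890) - 889 = (1401/14 - 890) - 889 = -11059/14 - 889 = -23505/14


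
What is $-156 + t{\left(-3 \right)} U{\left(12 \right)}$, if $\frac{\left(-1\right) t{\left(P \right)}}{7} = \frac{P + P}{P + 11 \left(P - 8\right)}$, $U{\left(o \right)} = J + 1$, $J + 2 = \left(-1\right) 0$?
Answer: $- \frac{9651}{62} \approx -155.66$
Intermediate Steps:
$J = -2$ ($J = -2 - 0 = -2 + 0 = -2$)
$U{\left(o \right)} = -1$ ($U{\left(o \right)} = -2 + 1 = -1$)
$t{\left(P \right)} = - \frac{14 P}{-88 + 12 P}$ ($t{\left(P \right)} = - 7 \frac{P + P}{P + 11 \left(P - 8\right)} = - 7 \frac{2 P}{P + 11 \left(-8 + P\right)} = - 7 \frac{2 P}{P + \left(-88 + 11 P\right)} = - 7 \frac{2 P}{-88 + 12 P} = - \frac{14 P}{-88 + 12 P}$)
$-156 + t{\left(-3 \right)} U{\left(12 \right)} = -156 + \left(-7\right) \left(-3\right) \frac{1}{-44 + 6 \left(-3\right)} \left(-1\right) = -156 + \left(-7\right) \left(-3\right) \frac{1}{-44 - 18} \left(-1\right) = -156 + \left(-7\right) \left(-3\right) \frac{1}{-62} \left(-1\right) = -156 + \left(-7\right) \left(-3\right) \left(- \frac{1}{62}\right) \left(-1\right) = -156 - - \frac{21}{62} = -156 + \frac{21}{62} = - \frac{9651}{62}$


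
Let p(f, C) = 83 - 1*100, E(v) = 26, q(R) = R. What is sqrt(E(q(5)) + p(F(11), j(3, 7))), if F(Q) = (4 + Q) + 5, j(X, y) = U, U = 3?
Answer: 3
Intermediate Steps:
j(X, y) = 3
F(Q) = 9 + Q
p(f, C) = -17 (p(f, C) = 83 - 100 = -17)
sqrt(E(q(5)) + p(F(11), j(3, 7))) = sqrt(26 - 17) = sqrt(9) = 3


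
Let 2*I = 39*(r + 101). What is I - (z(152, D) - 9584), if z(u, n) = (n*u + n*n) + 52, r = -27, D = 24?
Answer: 6751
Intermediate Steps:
z(u, n) = 52 + n**2 + n*u (z(u, n) = (n*u + n**2) + 52 = (n**2 + n*u) + 52 = 52 + n**2 + n*u)
I = 1443 (I = (39*(-27 + 101))/2 = (39*74)/2 = (1/2)*2886 = 1443)
I - (z(152, D) - 9584) = 1443 - ((52 + 24**2 + 24*152) - 9584) = 1443 - ((52 + 576 + 3648) - 9584) = 1443 - (4276 - 9584) = 1443 - 1*(-5308) = 1443 + 5308 = 6751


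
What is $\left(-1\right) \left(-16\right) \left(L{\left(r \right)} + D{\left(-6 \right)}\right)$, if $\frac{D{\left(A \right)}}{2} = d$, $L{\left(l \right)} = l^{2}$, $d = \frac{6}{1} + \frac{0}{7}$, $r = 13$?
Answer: $2896$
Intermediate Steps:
$d = 6$ ($d = 6 \cdot 1 + 0 \cdot \frac{1}{7} = 6 + 0 = 6$)
$D{\left(A \right)} = 12$ ($D{\left(A \right)} = 2 \cdot 6 = 12$)
$\left(-1\right) \left(-16\right) \left(L{\left(r \right)} + D{\left(-6 \right)}\right) = \left(-1\right) \left(-16\right) \left(13^{2} + 12\right) = 16 \left(169 + 12\right) = 16 \cdot 181 = 2896$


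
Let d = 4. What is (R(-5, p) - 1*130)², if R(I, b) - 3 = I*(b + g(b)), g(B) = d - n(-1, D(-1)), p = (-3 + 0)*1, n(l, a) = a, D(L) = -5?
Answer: 24649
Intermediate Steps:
p = -3 (p = -3*1 = -3)
g(B) = 9 (g(B) = 4 - 1*(-5) = 4 + 5 = 9)
R(I, b) = 3 + I*(9 + b) (R(I, b) = 3 + I*(b + 9) = 3 + I*(9 + b))
(R(-5, p) - 1*130)² = ((3 + 9*(-5) - 5*(-3)) - 1*130)² = ((3 - 45 + 15) - 130)² = (-27 - 130)² = (-157)² = 24649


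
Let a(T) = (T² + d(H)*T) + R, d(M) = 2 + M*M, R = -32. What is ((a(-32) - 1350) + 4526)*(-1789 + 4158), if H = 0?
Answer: 9722376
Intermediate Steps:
d(M) = 2 + M²
a(T) = -32 + T² + 2*T (a(T) = (T² + (2 + 0²)*T) - 32 = (T² + (2 + 0)*T) - 32 = (T² + 2*T) - 32 = -32 + T² + 2*T)
((a(-32) - 1350) + 4526)*(-1789 + 4158) = (((-32 + (-32)² + 2*(-32)) - 1350) + 4526)*(-1789 + 4158) = (((-32 + 1024 - 64) - 1350) + 4526)*2369 = ((928 - 1350) + 4526)*2369 = (-422 + 4526)*2369 = 4104*2369 = 9722376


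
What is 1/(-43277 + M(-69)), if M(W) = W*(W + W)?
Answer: -1/33755 ≈ -2.9625e-5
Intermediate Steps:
M(W) = 2*W² (M(W) = W*(2*W) = 2*W²)
1/(-43277 + M(-69)) = 1/(-43277 + 2*(-69)²) = 1/(-43277 + 2*4761) = 1/(-43277 + 9522) = 1/(-33755) = -1/33755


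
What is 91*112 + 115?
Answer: 10307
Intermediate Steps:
91*112 + 115 = 10192 + 115 = 10307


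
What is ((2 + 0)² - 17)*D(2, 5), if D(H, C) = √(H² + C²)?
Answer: -13*√29 ≈ -70.007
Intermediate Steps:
D(H, C) = √(C² + H²)
((2 + 0)² - 17)*D(2, 5) = ((2 + 0)² - 17)*√(5² + 2²) = (2² - 17)*√(25 + 4) = (4 - 17)*√29 = -13*√29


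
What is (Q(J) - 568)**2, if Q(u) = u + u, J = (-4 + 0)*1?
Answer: 331776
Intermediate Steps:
J = -4 (J = -4*1 = -4)
Q(u) = 2*u
(Q(J) - 568)**2 = (2*(-4) - 568)**2 = (-8 - 568)**2 = (-576)**2 = 331776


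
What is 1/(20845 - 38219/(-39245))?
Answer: 39245/818100244 ≈ 4.7971e-5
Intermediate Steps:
1/(20845 - 38219/(-39245)) = 1/(20845 - 38219*(-1/39245)) = 1/(20845 + 38219/39245) = 1/(818100244/39245) = 39245/818100244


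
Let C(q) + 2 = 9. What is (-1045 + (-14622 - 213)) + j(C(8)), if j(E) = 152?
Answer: -15728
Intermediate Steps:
C(q) = 7 (C(q) = -2 + 9 = 7)
(-1045 + (-14622 - 213)) + j(C(8)) = (-1045 + (-14622 - 213)) + 152 = (-1045 - 14835) + 152 = -15880 + 152 = -15728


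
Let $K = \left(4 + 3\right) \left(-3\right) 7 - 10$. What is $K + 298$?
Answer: $141$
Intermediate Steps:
$K = -157$ ($K = 7 \left(-3\right) 7 - 10 = \left(-21\right) 7 - 10 = -147 - 10 = -157$)
$K + 298 = -157 + 298 = 141$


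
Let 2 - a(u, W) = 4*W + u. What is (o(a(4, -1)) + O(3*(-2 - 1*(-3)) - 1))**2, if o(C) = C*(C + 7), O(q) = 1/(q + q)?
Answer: 5329/16 ≈ 333.06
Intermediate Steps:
a(u, W) = 2 - u - 4*W (a(u, W) = 2 - (4*W + u) = 2 - (u + 4*W) = 2 + (-u - 4*W) = 2 - u - 4*W)
O(q) = 1/(2*q)
o(C) = C*(7 + C)
(o(a(4, -1)) + O(3*(-2 - 1*(-3)) - 1))**2 = ((2 - 1*4 - 4*(-1))*(7 + (2 - 1*4 - 4*(-1))) + 1/(2*(3*(-2 - 1*(-3)) - 1)))**2 = ((2 - 4 + 4)*(7 + (2 - 4 + 4)) + 1/(2*(3*(-2 + 3) - 1)))**2 = (2*(7 + 2) + 1/(2*(3*1 - 1)))**2 = (2*9 + 1/(2*(3 - 1)))**2 = (18 + (1/2)/2)**2 = (18 + (1/2)*(1/2))**2 = (18 + 1/4)**2 = (73/4)**2 = 5329/16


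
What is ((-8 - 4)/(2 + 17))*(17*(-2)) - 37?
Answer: -295/19 ≈ -15.526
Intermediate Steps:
((-8 - 4)/(2 + 17))*(17*(-2)) - 37 = -12/19*(-34) - 37 = 408/19 - 37 = -295/19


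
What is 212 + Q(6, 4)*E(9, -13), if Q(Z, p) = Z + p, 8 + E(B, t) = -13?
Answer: 2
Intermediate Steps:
E(B, t) = -21 (E(B, t) = -8 - 13 = -21)
212 + Q(6, 4)*E(9, -13) = 212 + (6 + 4)*(-21) = 212 + 10*(-21) = 212 - 210 = 2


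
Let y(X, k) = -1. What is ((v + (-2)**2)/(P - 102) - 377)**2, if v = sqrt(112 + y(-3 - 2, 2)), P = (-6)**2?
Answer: (24886 + sqrt(111))**2/4356 ≈ 1.4230e+5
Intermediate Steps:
P = 36
v = sqrt(111) (v = sqrt(112 - 1) = sqrt(111) ≈ 10.536)
((v + (-2)**2)/(P - 102) - 377)**2 = ((sqrt(111) + (-2)**2)/(36 - 102) - 377)**2 = ((sqrt(111) + 4)/(-66) - 377)**2 = ((4 + sqrt(111))*(-1/66) - 377)**2 = ((-2/33 - sqrt(111)/66) - 377)**2 = (-12443/33 - sqrt(111)/66)**2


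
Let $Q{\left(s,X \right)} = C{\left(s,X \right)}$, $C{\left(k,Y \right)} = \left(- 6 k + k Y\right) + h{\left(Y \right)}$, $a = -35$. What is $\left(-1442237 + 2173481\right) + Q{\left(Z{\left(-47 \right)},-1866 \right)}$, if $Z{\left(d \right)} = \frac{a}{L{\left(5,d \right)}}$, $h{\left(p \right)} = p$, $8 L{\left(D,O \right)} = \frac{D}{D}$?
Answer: $1253538$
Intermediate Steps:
$L{\left(D,O \right)} = \frac{1}{8}$ ($L{\left(D,O \right)} = \frac{D \frac{1}{D}}{8} = \frac{1}{8} \cdot 1 = \frac{1}{8}$)
$Z{\left(d \right)} = -280$ ($Z{\left(d \right)} = - 35 \frac{1}{\frac{1}{8}} = \left(-35\right) 8 = -280$)
$C{\left(k,Y \right)} = Y - 6 k + Y k$ ($C{\left(k,Y \right)} = \left(- 6 k + k Y\right) + Y = \left(- 6 k + Y k\right) + Y = Y - 6 k + Y k$)
$Q{\left(s,X \right)} = X - 6 s + X s$
$\left(-1442237 + 2173481\right) + Q{\left(Z{\left(-47 \right)},-1866 \right)} = \left(-1442237 + 2173481\right) - -522294 = 731244 + \left(-1866 + 1680 + 522480\right) = 731244 + 522294 = 1253538$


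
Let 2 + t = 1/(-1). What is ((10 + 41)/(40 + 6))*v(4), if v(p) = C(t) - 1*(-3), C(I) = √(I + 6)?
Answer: 153/46 + 51*√3/46 ≈ 5.2464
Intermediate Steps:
t = -3 (t = -2 + 1/(-1) = -2 - 1 = -3)
C(I) = √(6 + I)
v(p) = 3 + √3 (v(p) = √(6 - 3) - 1*(-3) = √3 + 3 = 3 + √3)
((10 + 41)/(40 + 6))*v(4) = ((10 + 41)/(40 + 6))*(3 + √3) = (51/46)*(3 + √3) = (51*(1/46))*(3 + √3) = 51*(3 + √3)/46 = 153/46 + 51*√3/46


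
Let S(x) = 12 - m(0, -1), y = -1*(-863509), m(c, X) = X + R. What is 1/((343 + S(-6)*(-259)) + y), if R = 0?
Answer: 1/860485 ≈ 1.1621e-6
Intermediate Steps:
m(c, X) = X (m(c, X) = X + 0 = X)
y = 863509
S(x) = 13 (S(x) = 12 - 1*(-1) = 12 + 1 = 13)
1/((343 + S(-6)*(-259)) + y) = 1/((343 + 13*(-259)) + 863509) = 1/((343 - 3367) + 863509) = 1/(-3024 + 863509) = 1/860485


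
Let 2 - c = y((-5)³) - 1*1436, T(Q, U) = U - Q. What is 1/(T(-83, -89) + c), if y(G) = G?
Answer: 1/1557 ≈ 0.00064226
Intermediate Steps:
c = 1563 (c = 2 - ((-5)³ - 1*1436) = 2 - (-125 - 1436) = 2 - 1*(-1561) = 2 + 1561 = 1563)
1/(T(-83, -89) + c) = 1/((-89 - 1*(-83)) + 1563) = 1/((-89 + 83) + 1563) = 1/(-6 + 1563) = 1/1557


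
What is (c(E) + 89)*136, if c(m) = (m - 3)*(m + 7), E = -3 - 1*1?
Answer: 9248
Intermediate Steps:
E = -4 (E = -3 - 1 = -4)
c(m) = (-3 + m)*(7 + m)
(c(E) + 89)*136 = ((-21 + (-4)² + 4*(-4)) + 89)*136 = ((-21 + 16 - 16) + 89)*136 = (-21 + 89)*136 = 68*136 = 9248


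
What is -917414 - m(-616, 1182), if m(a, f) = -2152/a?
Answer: -70641147/77 ≈ -9.1742e+5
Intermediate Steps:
-917414 - m(-616, 1182) = -917414 - (-2152)/(-616) = -917414 - (-2152)*(-1)/616 = -917414 - 1*269/77 = -917414 - 269/77 = -70641147/77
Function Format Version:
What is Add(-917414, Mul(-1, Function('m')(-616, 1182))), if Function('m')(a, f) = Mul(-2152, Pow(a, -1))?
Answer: Rational(-70641147, 77) ≈ -9.1742e+5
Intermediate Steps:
Add(-917414, Mul(-1, Function('m')(-616, 1182))) = Add(-917414, Mul(-1, Mul(-2152, Pow(-616, -1)))) = Add(-917414, Mul(-1, Mul(-2152, Rational(-1, 616)))) = Add(-917414, Mul(-1, Rational(269, 77))) = Add(-917414, Rational(-269, 77)) = Rational(-70641147, 77)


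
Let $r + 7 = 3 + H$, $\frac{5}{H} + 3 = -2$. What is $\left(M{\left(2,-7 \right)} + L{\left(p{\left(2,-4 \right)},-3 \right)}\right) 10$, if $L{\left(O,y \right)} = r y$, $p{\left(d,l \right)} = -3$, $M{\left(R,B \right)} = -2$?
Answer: $130$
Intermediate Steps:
$H = -1$ ($H = \frac{5}{-3 - 2} = \frac{5}{-5} = 5 \left(- \frac{1}{5}\right) = -1$)
$r = -5$ ($r = -7 + \left(3 - 1\right) = -7 + 2 = -5$)
$L{\left(O,y \right)} = - 5 y$
$\left(M{\left(2,-7 \right)} + L{\left(p{\left(2,-4 \right)},-3 \right)}\right) 10 = \left(-2 - -15\right) 10 = \left(-2 + 15\right) 10 = 13 \cdot 10 = 130$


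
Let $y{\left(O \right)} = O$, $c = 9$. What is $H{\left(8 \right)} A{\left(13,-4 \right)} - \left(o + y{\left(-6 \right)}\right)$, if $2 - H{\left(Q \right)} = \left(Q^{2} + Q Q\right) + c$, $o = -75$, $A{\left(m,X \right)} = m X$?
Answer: $7101$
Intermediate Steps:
$A{\left(m,X \right)} = X m$
$H{\left(Q \right)} = -7 - 2 Q^{2}$ ($H{\left(Q \right)} = 2 - \left(\left(Q^{2} + Q Q\right) + 9\right) = 2 - \left(\left(Q^{2} + Q^{2}\right) + 9\right) = 2 - \left(2 Q^{2} + 9\right) = 2 - \left(9 + 2 Q^{2}\right) = -7 - 2 Q^{2}$)
$H{\left(8 \right)} A{\left(13,-4 \right)} - \left(o + y{\left(-6 \right)}\right) = \left(-7 - 2 \cdot 8^{2}\right) \left(\left(-4\right) 13\right) - -81 = \left(-7 - 128\right) \left(-52\right) + \left(6 + 75\right) = \left(-7 - 128\right) \left(-52\right) + 81 = \left(-135\right) \left(-52\right) + 81 = 7020 + 81 = 7101$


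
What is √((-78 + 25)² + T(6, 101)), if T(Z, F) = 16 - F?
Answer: 2*√681 ≈ 52.192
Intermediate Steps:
√((-78 + 25)² + T(6, 101)) = √((-78 + 25)² + (16 - 1*101)) = √((-53)² + (16 - 101)) = √(2809 - 85) = √2724 = 2*√681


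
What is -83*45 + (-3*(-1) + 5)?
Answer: -3727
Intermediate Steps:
-83*45 + (-3*(-1) + 5) = -3735 + (3 + 5) = -3735 + 8 = -3727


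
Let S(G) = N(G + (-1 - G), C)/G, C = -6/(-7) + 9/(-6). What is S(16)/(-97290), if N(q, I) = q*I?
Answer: -1/2421440 ≈ -4.1298e-7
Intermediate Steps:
C = -9/14 (C = -6*(-⅐) + 9*(-⅙) = 6/7 - 3/2 = -9/14 ≈ -0.64286)
N(q, I) = I*q
S(G) = 9/(14*G) (S(G) = (-9*(G + (-1 - G))/14)/G = (-9/14*(-1))/G = 9/(14*G))
S(16)/(-97290) = ((9/14)/16)/(-97290) = ((9/14)*(1/16))*(-1/97290) = (9/224)*(-1/97290) = -1/2421440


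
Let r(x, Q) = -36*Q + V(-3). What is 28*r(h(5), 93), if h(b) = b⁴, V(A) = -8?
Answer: -93968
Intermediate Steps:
r(x, Q) = -8 - 36*Q (r(x, Q) = -36*Q - 8 = -8 - 36*Q)
28*r(h(5), 93) = 28*(-8 - 36*93) = 28*(-8 - 3348) = 28*(-3356) = -93968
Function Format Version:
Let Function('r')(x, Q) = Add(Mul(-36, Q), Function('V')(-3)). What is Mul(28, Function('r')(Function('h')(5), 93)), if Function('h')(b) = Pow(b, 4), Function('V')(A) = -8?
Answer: -93968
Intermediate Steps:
Function('r')(x, Q) = Add(-8, Mul(-36, Q)) (Function('r')(x, Q) = Add(Mul(-36, Q), -8) = Add(-8, Mul(-36, Q)))
Mul(28, Function('r')(Function('h')(5), 93)) = Mul(28, Add(-8, Mul(-36, 93))) = Mul(28, Add(-8, -3348)) = Mul(28, -3356) = -93968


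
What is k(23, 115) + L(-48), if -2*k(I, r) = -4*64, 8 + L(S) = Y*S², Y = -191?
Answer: -439944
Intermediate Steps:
L(S) = -8 - 191*S²
k(I, r) = 128 (k(I, r) = -(-2)*64 = -½*(-256) = 128)
k(23, 115) + L(-48) = 128 + (-8 - 191*(-48)²) = 128 + (-8 - 191*2304) = 128 + (-8 - 440064) = 128 - 440072 = -439944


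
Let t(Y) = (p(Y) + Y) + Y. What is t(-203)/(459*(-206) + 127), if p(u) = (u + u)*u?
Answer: -82012/94427 ≈ -0.86852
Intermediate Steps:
p(u) = 2*u**2 (p(u) = (2*u)*u = 2*u**2)
t(Y) = 2*Y + 2*Y**2 (t(Y) = (2*Y**2 + Y) + Y = (Y + 2*Y**2) + Y = 2*Y + 2*Y**2)
t(-203)/(459*(-206) + 127) = (2*(-203)*(1 - 203))/(459*(-206) + 127) = (2*(-203)*(-202))/(-94554 + 127) = 82012/(-94427) = 82012*(-1/94427) = -82012/94427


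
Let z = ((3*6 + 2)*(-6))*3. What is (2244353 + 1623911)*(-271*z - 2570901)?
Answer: -9567535950024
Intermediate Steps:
z = -360 (z = ((18 + 2)*(-6))*3 = (20*(-6))*3 = -120*3 = -360)
(2244353 + 1623911)*(-271*z - 2570901) = (2244353 + 1623911)*(-271*(-360) - 2570901) = 3868264*(97560 - 2570901) = 3868264*(-2473341) = -9567535950024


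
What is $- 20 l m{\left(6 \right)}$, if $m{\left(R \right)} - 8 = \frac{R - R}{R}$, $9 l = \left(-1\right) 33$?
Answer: $\frac{1760}{3} \approx 586.67$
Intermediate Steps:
$l = - \frac{11}{3}$ ($l = \frac{\left(-1\right) 33}{9} = \frac{1}{9} \left(-33\right) = - \frac{11}{3} \approx -3.6667$)
$m{\left(R \right)} = 8$ ($m{\left(R \right)} = 8 + \frac{R - R}{R} = 8 + \frac{0}{R} = 8 + 0 = 8$)
$- 20 l m{\left(6 \right)} = \left(-20\right) \left(- \frac{11}{3}\right) 8 = \frac{220}{3} \cdot 8 = \frac{1760}{3}$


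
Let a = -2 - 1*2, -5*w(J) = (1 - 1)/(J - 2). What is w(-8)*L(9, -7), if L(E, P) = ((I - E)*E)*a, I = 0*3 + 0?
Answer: 0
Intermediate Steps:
I = 0 (I = 0 + 0 = 0)
w(J) = 0 (w(J) = -(1 - 1)/(5*(J - 2)) = -0/(-2 + J) = -⅕*0 = 0)
a = -4 (a = -2 - 2 = -4)
L(E, P) = 4*E² (L(E, P) = ((0 - E)*E)*(-4) = ((-E)*E)*(-4) = -E²*(-4) = 4*E²)
w(-8)*L(9, -7) = 0*(4*9²) = 0*(4*81) = 0*324 = 0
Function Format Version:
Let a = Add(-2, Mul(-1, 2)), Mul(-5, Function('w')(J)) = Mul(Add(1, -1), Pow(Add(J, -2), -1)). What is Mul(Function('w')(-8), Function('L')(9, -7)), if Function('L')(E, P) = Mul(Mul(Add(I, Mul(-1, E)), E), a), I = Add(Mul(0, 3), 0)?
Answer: 0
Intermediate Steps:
I = 0 (I = Add(0, 0) = 0)
Function('w')(J) = 0 (Function('w')(J) = Mul(Rational(-1, 5), Mul(Add(1, -1), Pow(Add(J, -2), -1))) = Mul(Rational(-1, 5), Mul(0, Pow(Add(-2, J), -1))) = Mul(Rational(-1, 5), 0) = 0)
a = -4 (a = Add(-2, -2) = -4)
Function('L')(E, P) = Mul(4, Pow(E, 2)) (Function('L')(E, P) = Mul(Mul(Add(0, Mul(-1, E)), E), -4) = Mul(Mul(Mul(-1, E), E), -4) = Mul(Mul(-1, Pow(E, 2)), -4) = Mul(4, Pow(E, 2)))
Mul(Function('w')(-8), Function('L')(9, -7)) = Mul(0, Mul(4, Pow(9, 2))) = Mul(0, Mul(4, 81)) = Mul(0, 324) = 0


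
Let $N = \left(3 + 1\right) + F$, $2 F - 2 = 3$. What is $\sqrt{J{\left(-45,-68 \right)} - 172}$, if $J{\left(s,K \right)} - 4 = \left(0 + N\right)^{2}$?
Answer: $\frac{i \sqrt{503}}{2} \approx 11.214 i$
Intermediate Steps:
$F = \frac{5}{2}$ ($F = 1 + \frac{1}{2} \cdot 3 = 1 + \frac{3}{2} = \frac{5}{2} \approx 2.5$)
$N = \frac{13}{2}$ ($N = \left(3 + 1\right) + \frac{5}{2} = 4 + \frac{5}{2} = \frac{13}{2} \approx 6.5$)
$J{\left(s,K \right)} = \frac{185}{4}$ ($J{\left(s,K \right)} = 4 + \left(0 + \frac{13}{2}\right)^{2} = 4 + \left(\frac{13}{2}\right)^{2} = 4 + \frac{169}{4} = \frac{185}{4}$)
$\sqrt{J{\left(-45,-68 \right)} - 172} = \sqrt{\frac{185}{4} - 172} = \sqrt{- \frac{503}{4}} = \frac{i \sqrt{503}}{2}$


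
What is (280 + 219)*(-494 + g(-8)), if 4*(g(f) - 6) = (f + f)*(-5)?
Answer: -233532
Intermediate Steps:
g(f) = 6 - 5*f/2 (g(f) = 6 + ((f + f)*(-5))/4 = 6 + ((2*f)*(-5))/4 = 6 + (-10*f)/4 = 6 - 5*f/2)
(280 + 219)*(-494 + g(-8)) = (280 + 219)*(-494 + (6 - 5/2*(-8))) = 499*(-494 + (6 + 20)) = 499*(-494 + 26) = 499*(-468) = -233532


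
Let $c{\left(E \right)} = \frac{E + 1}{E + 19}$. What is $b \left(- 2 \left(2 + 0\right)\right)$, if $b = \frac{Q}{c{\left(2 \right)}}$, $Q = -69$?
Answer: $1932$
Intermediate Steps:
$c{\left(E \right)} = \frac{1 + E}{19 + E}$
$b = -483$ ($b = - \frac{69}{\frac{1}{19 + 2} \left(1 + 2\right)} = - \frac{69}{\frac{1}{21} \cdot 3} = - 69 \frac{1}{\frac{1}{7}} = \left(-69\right) 7 = -483$)
$b \left(- 2 \left(2 + 0\right)\right) = - 483 \left(- 2 \left(2 + 0\right)\right) = - 483 \left(\left(-2\right) 2\right) = \left(-483\right) \left(-4\right) = 1932$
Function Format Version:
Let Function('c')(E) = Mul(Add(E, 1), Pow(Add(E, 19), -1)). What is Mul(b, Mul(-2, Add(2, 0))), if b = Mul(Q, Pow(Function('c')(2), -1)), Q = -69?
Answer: 1932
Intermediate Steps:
Function('c')(E) = Mul(Pow(Add(19, E), -1), Add(1, E)) (Function('c')(E) = Mul(Add(1, E), Pow(Add(19, E), -1)) = Mul(Pow(Add(19, E), -1), Add(1, E)))
b = -483 (b = Mul(-69, Pow(Mul(Pow(Add(19, 2), -1), Add(1, 2)), -1)) = Mul(-69, Pow(Mul(Pow(21, -1), 3), -1)) = Mul(-69, Pow(Mul(Rational(1, 21), 3), -1)) = Mul(-69, Pow(Rational(1, 7), -1)) = Mul(-69, 7) = -483)
Mul(b, Mul(-2, Add(2, 0))) = Mul(-483, Mul(-2, Add(2, 0))) = Mul(-483, Mul(-2, 2)) = Mul(-483, -4) = 1932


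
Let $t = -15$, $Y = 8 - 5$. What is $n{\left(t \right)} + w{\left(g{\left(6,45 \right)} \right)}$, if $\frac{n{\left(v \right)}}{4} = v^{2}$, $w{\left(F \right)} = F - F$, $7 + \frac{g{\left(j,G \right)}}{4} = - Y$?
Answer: $900$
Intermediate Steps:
$Y = 3$ ($Y = 8 - 5 = 3$)
$g{\left(j,G \right)} = -40$ ($g{\left(j,G \right)} = -28 + 4 \left(\left(-1\right) 3\right) = -28 + 4 \left(-3\right) = -28 - 12 = -40$)
$w{\left(F \right)} = 0$
$n{\left(v \right)} = 4 v^{2}$
$n{\left(t \right)} + w{\left(g{\left(6,45 \right)} \right)} = 4 \left(-15\right)^{2} + 0 = 4 \cdot 225 + 0 = 900 + 0 = 900$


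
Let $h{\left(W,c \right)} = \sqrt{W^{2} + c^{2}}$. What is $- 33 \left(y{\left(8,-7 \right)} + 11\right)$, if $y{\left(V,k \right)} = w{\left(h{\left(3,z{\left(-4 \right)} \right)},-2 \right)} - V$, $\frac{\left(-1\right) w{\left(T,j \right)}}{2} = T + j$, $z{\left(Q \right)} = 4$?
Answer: $99$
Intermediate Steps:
$w{\left(T,j \right)} = - 2 T - 2 j$ ($w{\left(T,j \right)} = - 2 \left(T + j\right) = - 2 T - 2 j$)
$y{\left(V,k \right)} = -6 - V$ ($y{\left(V,k \right)} = \left(- 2 \sqrt{3^{2} + 4^{2}} - -4\right) - V = \left(- 2 \sqrt{9 + 16} + 4\right) - V = \left(- 2 \sqrt{25} + 4\right) - V = \left(\left(-2\right) 5 + 4\right) - V = \left(-10 + 4\right) - V = -6 - V$)
$- 33 \left(y{\left(8,-7 \right)} + 11\right) = - 33 \left(\left(-6 - 8\right) + 11\right) = - 33 \left(-14 + 11\right) = \left(-33\right) \left(-3\right) = 99$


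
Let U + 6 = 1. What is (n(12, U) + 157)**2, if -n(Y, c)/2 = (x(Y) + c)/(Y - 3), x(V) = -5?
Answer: 2053489/81 ≈ 25352.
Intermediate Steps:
U = -5 (U = -6 + 1 = -5)
n(Y, c) = -2*(-5 + c)/(-3 + Y) (n(Y, c) = -2*(-5 + c)/(Y - 3) = -2*(-5 + c)/(-3 + Y))
(n(12, U) + 157)**2 = (2*(5 - 1*(-5))/(-3 + 12) + 157)**2 = (2*(5 + 5)/9 + 157)**2 = (2*(1/9)*10 + 157)**2 = (20/9 + 157)**2 = (1433/9)**2 = 2053489/81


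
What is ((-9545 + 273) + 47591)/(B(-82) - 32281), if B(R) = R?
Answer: -38319/32363 ≈ -1.1840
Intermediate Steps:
((-9545 + 273) + 47591)/(B(-82) - 32281) = ((-9545 + 273) + 47591)/(-82 - 32281) = (-9272 + 47591)/(-32363) = 38319*(-1/32363) = -38319/32363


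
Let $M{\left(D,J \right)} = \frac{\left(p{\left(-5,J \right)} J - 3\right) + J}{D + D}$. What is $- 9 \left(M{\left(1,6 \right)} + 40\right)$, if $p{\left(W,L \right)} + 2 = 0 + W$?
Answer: $- \frac{369}{2} \approx -184.5$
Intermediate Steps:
$p{\left(W,L \right)} = -2 + W$ ($p{\left(W,L \right)} = -2 + \left(0 + W\right) = -2 + W$)
$M{\left(D,J \right)} = \frac{-3 - 6 J}{2 D}$ ($M{\left(D,J \right)} = \frac{\left(\left(-2 - 5\right) J - 3\right) + J}{D + D} = \frac{\left(- 7 J - 3\right) + J}{2 D} = \left(\left(-3 - 7 J\right) + J\right) \frac{1}{2 D} = \left(-3 - 6 J\right) \frac{1}{2 D} = \frac{-3 - 6 J}{2 D}$)
$- 9 \left(M{\left(1,6 \right)} + 40\right) = - 9 \left(\frac{3 \left(-1 - 12\right)}{2 \cdot 1} + 40\right) = - 9 \left(\frac{3}{2} \cdot 1 \left(-1 - 12\right) + 40\right) = - 9 \left(\frac{3}{2} \cdot 1 \left(-13\right) + 40\right) = - 9 \left(- \frac{39}{2} + 40\right) = \left(-9\right) \frac{41}{2} = - \frac{369}{2}$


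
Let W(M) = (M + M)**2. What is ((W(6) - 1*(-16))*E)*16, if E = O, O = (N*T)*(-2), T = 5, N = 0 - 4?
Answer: 102400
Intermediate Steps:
N = -4
W(M) = 4*M**2 (W(M) = (2*M)**2 = 4*M**2)
O = 40 (O = -4*5*(-2) = -20*(-2) = 40)
E = 40
((W(6) - 1*(-16))*E)*16 = ((4*6**2 - 1*(-16))*40)*16 = ((4*36 + 16)*40)*16 = ((144 + 16)*40)*16 = (160*40)*16 = 6400*16 = 102400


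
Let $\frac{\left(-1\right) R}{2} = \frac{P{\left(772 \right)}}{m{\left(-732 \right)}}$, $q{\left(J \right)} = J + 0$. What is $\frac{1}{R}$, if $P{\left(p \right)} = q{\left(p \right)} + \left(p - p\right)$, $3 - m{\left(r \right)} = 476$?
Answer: $\frac{473}{1544} \approx 0.30635$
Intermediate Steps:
$q{\left(J \right)} = J$
$m{\left(r \right)} = -473$ ($m{\left(r \right)} = 3 - 476 = -473$)
$P{\left(p \right)} = p$ ($P{\left(p \right)} = p + \left(p - p\right) = p + 0 = p$)
$R = \frac{1544}{473}$ ($R = - 2 \frac{772}{-473} = - 2 \cdot 772 \left(- \frac{1}{473}\right) = \left(-2\right) \left(- \frac{772}{473}\right) = \frac{1544}{473} \approx 3.2643$)
$\frac{1}{R} = \frac{1}{\frac{1544}{473}} = \frac{473}{1544}$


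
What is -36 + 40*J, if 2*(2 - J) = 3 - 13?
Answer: 244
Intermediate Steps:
J = 7 (J = 2 - (3 - 13)/2 = 2 - 1/2*(-10) = 2 + 5 = 7)
-36 + 40*J = -36 + 40*7 = -36 + 280 = 244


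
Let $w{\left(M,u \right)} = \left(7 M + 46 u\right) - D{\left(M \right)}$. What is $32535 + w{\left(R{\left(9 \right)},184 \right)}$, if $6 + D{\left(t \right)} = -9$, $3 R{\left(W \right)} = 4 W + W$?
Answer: $41119$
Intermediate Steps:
$R{\left(W \right)} = \frac{5 W}{3}$ ($R{\left(W \right)} = \frac{4 W + W}{3} = \frac{5 W}{3}$)
$D{\left(t \right)} = -15$ ($D{\left(t \right)} = -6 - 9 = -15$)
$w{\left(M,u \right)} = 15 + 7 M + 46 u$ ($w{\left(M,u \right)} = \left(7 M + 46 u\right) - -15 = \left(7 M + 46 u\right) + 15 = 15 + 7 M + 46 u$)
$32535 + w{\left(R{\left(9 \right)},184 \right)} = 32535 + \left(15 + 7 \cdot \frac{5}{3} \cdot 9 + 46 \cdot 184\right) = 32535 + \left(15 + 7 \cdot 15 + 8464\right) = 32535 + \left(15 + 105 + 8464\right) = 32535 + 8584 = 41119$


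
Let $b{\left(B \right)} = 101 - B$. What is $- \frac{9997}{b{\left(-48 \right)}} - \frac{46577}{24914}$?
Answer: $- \frac{256005231}{3712186} \approx -68.964$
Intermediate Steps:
$- \frac{9997}{b{\left(-48 \right)}} - \frac{46577}{24914} = - \frac{9997}{101 - -48} - \frac{46577}{24914} = - \frac{9997}{101 + 48} - \frac{46577}{24914} = - \frac{9997}{149} - \frac{46577}{24914} = - \frac{256005231}{3712186}$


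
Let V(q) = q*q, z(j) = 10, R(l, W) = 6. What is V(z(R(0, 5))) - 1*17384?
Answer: -17284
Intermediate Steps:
V(q) = q²
V(z(R(0, 5))) - 1*17384 = 10² - 1*17384 = 100 - 17384 = -17284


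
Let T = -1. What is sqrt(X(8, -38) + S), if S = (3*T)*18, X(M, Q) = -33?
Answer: I*sqrt(87) ≈ 9.3274*I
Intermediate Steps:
S = -54 (S = (3*(-1))*18 = -3*18 = -54)
sqrt(X(8, -38) + S) = sqrt(-33 - 54) = sqrt(-87) = I*sqrt(87)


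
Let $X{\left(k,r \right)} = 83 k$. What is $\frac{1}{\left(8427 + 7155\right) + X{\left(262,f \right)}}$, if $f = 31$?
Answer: $\frac{1}{37328} \approx 2.679 \cdot 10^{-5}$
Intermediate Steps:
$\frac{1}{\left(8427 + 7155\right) + X{\left(262,f \right)}} = \frac{1}{\left(8427 + 7155\right) + 83 \cdot 262} = \frac{1}{15582 + 21746} = \frac{1}{37328}$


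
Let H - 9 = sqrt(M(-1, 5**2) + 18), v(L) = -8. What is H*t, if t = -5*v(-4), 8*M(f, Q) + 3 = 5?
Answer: 360 + 20*sqrt(73) ≈ 530.88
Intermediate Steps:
M(f, Q) = 1/4 (M(f, Q) = -3/8 + (1/8)*5 = -3/8 + 5/8 = 1/4)
H = 9 + sqrt(73)/2 (H = 9 + sqrt(1/4 + 18) = 9 + sqrt(73/4) = 9 + sqrt(73)/2 ≈ 13.272)
t = 40 (t = -5*(-8) = 40)
H*t = (9 + sqrt(73)/2)*40 = 360 + 20*sqrt(73)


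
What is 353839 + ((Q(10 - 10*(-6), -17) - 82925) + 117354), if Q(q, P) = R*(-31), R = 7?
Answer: 388051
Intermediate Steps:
Q(q, P) = -217 (Q(q, P) = 7*(-31) = -217)
353839 + ((Q(10 - 10*(-6), -17) - 82925) + 117354) = 353839 + ((-217 - 82925) + 117354) = 353839 + (-83142 + 117354) = 353839 + 34212 = 388051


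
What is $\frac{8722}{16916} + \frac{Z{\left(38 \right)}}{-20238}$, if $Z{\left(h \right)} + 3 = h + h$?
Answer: $\frac{21910121}{42793251} \approx 0.512$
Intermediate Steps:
$Z{\left(h \right)} = -3 + 2 h$ ($Z{\left(h \right)} = -3 + \left(h + h\right) = -3 + 2 h$)
$\frac{8722}{16916} + \frac{Z{\left(38 \right)}}{-20238} = \frac{8722}{16916} + \frac{-3 + 2 \cdot 38}{-20238} = 8722 \cdot \frac{1}{16916} + \left(-3 + 76\right) \left(- \frac{1}{20238}\right) = \frac{4361}{8458} + 73 \left(- \frac{1}{20238}\right) = \frac{4361}{8458} - \frac{73}{20238} = \frac{21910121}{42793251}$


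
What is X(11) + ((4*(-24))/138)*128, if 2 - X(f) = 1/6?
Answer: -12035/138 ≈ -87.210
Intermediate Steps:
X(f) = 11/6 (X(f) = 2 - 1/6 = 11/6)
X(11) + ((4*(-24))/138)*128 = 11/6 + ((4*(-24))/138)*128 = 11/6 - 96*1/138*128 = 11/6 - 16/23*128 = 11/6 - 2048/23 = -12035/138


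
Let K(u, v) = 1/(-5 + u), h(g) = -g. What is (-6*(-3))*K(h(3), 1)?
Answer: -9/4 ≈ -2.2500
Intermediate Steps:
(-6*(-3))*K(h(3), 1) = (-6*(-3))/(-5 - 1*3) = 18/(-5 - 3) = 18/(-8) = 18*(-⅛) = -9/4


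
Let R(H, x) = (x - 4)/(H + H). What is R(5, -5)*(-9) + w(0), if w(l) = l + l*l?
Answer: 81/10 ≈ 8.1000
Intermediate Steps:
R(H, x) = (-4 + x)/(2*H) (R(H, x) = (-4 + x)/((2*H)) = (-4 + x)*(1/(2*H)) = (-4 + x)/(2*H))
w(l) = l + l**2
R(5, -5)*(-9) + w(0) = ((1/2)*(-4 - 5)/5)*(-9) + 0*(1 + 0) = ((1/2)*(1/5)*(-9))*(-9) + 0*1 = -9/10*(-9) + 0 = 81/10 + 0 = 81/10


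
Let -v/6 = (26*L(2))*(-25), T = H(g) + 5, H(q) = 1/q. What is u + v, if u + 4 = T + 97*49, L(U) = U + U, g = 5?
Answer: 101771/5 ≈ 20354.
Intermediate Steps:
L(U) = 2*U
T = 26/5 (T = 1/5 + 5 = 26/5 ≈ 5.2000)
u = 23771/5 (u = -4 + (26/5 + 97*49) = -4 + (26/5 + 4753) = -4 + 23791/5 = 23771/5 ≈ 4754.2)
v = 15600 (v = -6*26*(2*2)*(-25) = -6*26*4*(-25) = -624*(-25) = -6*(-2600) = 15600)
u + v = 23771/5 + 15600 = 101771/5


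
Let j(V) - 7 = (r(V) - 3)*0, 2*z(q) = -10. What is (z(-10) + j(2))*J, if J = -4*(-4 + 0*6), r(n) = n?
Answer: 32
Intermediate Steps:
z(q) = -5 (z(q) = (1/2)*(-10) = -5)
J = 16 (J = -4*(-4 + 0) = -4*(-4) = 16)
j(V) = 7 (j(V) = 7 + (V - 3)*0 = 7 + (-3 + V)*0 = 7 + 0 = 7)
(z(-10) + j(2))*J = (-5 + 7)*16 = 2*16 = 32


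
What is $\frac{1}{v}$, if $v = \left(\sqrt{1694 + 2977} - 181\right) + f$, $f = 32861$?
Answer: $\frac{32680}{1067977729} - \frac{3 \sqrt{519}}{1067977729} \approx 3.0536 \cdot 10^{-5}$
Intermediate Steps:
$v = 32680 + 3 \sqrt{519}$ ($v = \left(\sqrt{1694 + 2977} - 181\right) + 32861 = \left(\sqrt{4671} - 181\right) + 32861 = \left(3 \sqrt{519} - 181\right) + 32861 = \left(-181 + 3 \sqrt{519}\right) + 32861 = 32680 + 3 \sqrt{519} \approx 32748.0$)
$\frac{1}{v} = \frac{1}{32680 + 3 \sqrt{519}}$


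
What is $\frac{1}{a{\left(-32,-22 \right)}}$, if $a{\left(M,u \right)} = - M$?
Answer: $\frac{1}{32} \approx 0.03125$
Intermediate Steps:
$\frac{1}{a{\left(-32,-22 \right)}} = \frac{1}{\left(-1\right) \left(-32\right)} = \frac{1}{32}$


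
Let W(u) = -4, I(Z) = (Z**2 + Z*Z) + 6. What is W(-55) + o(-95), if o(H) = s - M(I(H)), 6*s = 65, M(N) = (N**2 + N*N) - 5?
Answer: -3912229561/6 ≈ -6.5204e+8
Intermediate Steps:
I(Z) = 6 + 2*Z**2 (I(Z) = (Z**2 + Z**2) + 6 = 2*Z**2 + 6 = 6 + 2*Z**2)
M(N) = -5 + 2*N**2 (M(N) = (N**2 + N**2) - 5 = 2*N**2 - 5 = -5 + 2*N**2)
s = 65/6 (s = (1/6)*65 = 65/6 ≈ 10.833)
o(H) = 95/6 - 2*(6 + 2*H**2)**2 (o(H) = 65/6 - (-5 + 2*(6 + 2*H**2)**2) = 65/6 + (5 - 2*(6 + 2*H**2)**2) = 95/6 - 2*(6 + 2*H**2)**2)
W(-55) + o(-95) = -4 + (95/6 - 8*(3 + (-95)**2)**2) = -4 + (95/6 - 8*(3 + 9025)**2) = -4 + (95/6 - 8*9028**2) = -4 + (95/6 - 8*81504784) = -4 + (95/6 - 652038272) = -4 - 3912229537/6 = -3912229561/6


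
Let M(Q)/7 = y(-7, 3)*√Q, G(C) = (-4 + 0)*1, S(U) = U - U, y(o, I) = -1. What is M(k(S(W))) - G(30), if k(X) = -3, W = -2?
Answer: 4 - 7*I*√3 ≈ 4.0 - 12.124*I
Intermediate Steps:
S(U) = 0
G(C) = -4 (G(C) = -4*1 = -4)
M(Q) = -7*√Q (M(Q) = 7*(-√Q) = -7*√Q)
M(k(S(W))) - G(30) = -7*I*√3 - 1*(-4) = -7*I*√3 + 4 = 4 - 7*I*√3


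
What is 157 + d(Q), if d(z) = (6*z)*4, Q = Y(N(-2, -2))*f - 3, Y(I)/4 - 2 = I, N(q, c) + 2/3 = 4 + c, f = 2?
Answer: 725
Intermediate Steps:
N(q, c) = 10/3 + c (N(q, c) = -⅔ + (4 + c) = 10/3 + c)
Y(I) = 8 + 4*I
Q = 71/3 (Q = (8 + 4*(10/3 - 2))*2 - 3 = (8 + 4*(4/3))*2 - 3 = (8 + 16/3)*2 - 3 = (40/3)*2 - 3 = 80/3 - 3 = 71/3 ≈ 23.667)
d(z) = 24*z
157 + d(Q) = 157 + 24*(71/3) = 157 + 568 = 725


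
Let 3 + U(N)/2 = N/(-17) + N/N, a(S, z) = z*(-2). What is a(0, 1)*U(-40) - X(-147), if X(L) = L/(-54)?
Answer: -1265/306 ≈ -4.1340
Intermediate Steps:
a(S, z) = -2*z
X(L) = -L/54 (X(L) = L*(-1/54) = -L/54)
U(N) = -4 - 2*N/17 (U(N) = -6 + 2*(N/(-17) + N/N) = -6 + 2*(N*(-1/17) + 1) = -6 + 2*(-N/17 + 1) = -6 + 2*(1 - N/17) = -6 + (2 - 2*N/17) = -4 - 2*N/17)
a(0, 1)*U(-40) - X(-147) = (-2*1)*(-4 - 2/17*(-40)) - (-1)*(-147)/54 = -2*(-4 + 80/17) - 1*49/18 = -2*12/17 - 49/18 = -24/17 - 49/18 = -1265/306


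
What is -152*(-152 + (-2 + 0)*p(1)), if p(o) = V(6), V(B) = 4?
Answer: 24320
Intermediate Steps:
p(o) = 4
-152*(-152 + (-2 + 0)*p(1)) = -152*(-152 + (-2 + 0)*4) = -152*(-152 - 2*4) = -152*(-152 - 8) = -152*(-160) = 24320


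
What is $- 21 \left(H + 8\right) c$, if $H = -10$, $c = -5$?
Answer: $-210$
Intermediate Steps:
$- 21 \left(H + 8\right) c = - 21 \left(-10 + 8\right) \left(-5\right) = - 21 \left(\left(-2\right) \left(-5\right)\right) = \left(-21\right) 10 = -210$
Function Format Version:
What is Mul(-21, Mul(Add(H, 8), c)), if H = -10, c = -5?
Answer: -210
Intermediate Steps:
Mul(-21, Mul(Add(H, 8), c)) = Mul(-21, Mul(Add(-10, 8), -5)) = Mul(-21, Mul(-2, -5)) = Mul(-21, 10) = -210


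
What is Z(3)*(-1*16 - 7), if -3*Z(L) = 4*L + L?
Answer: 115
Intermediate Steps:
Z(L) = -5*L/3 (Z(L) = -(4*L + L)/3 = -5*L/3)
Z(3)*(-1*16 - 7) = (-5/3*3)*(-1*16 - 7) = -5*(-16 - 7) = -5*(-23) = 115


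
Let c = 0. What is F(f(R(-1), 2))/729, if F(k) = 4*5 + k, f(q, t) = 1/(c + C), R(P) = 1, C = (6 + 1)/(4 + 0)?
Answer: 16/567 ≈ 0.028219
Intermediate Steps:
C = 7/4 ≈ 1.7500
f(q, t) = 4/7 (f(q, t) = 1/(0 + 7/4) = 1/(7/4) = 4/7)
F(k) = 20 + k
F(f(R(-1), 2))/729 = (20 + 4/7)/729 = (144/7)*(1/729) = 16/567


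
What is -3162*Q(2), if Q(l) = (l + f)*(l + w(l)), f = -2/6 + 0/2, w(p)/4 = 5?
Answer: -115940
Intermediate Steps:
w(p) = 20 (w(p) = 4*5 = 20)
f = -⅓ (f = -2*⅙ + 0*(½) = -⅓ + 0 = -⅓ ≈ -0.33333)
Q(l) = (20 + l)*(-⅓ + l) (Q(l) = (l - ⅓)*(l + 20) = (-⅓ + l)*(20 + l) = (20 + l)*(-⅓ + l))
-3162*Q(2) = -3162*(-20/3 + 2² + (59/3)*2) = -3162*(-20/3 + 4 + 118/3) = -3162*110/3 = -115940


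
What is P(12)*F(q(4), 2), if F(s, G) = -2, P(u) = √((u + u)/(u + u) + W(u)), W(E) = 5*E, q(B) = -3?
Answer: -2*√61 ≈ -15.620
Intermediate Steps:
P(u) = √(1 + 5*u) (P(u) = √((u + u)/(u + u) + 5*u) = √((2*u)/((2*u)) + 5*u) = √((2*u)*(1/(2*u)) + 5*u) = √(1 + 5*u))
P(12)*F(q(4), 2) = √(1 + 5*12)*(-2) = √(1 + 60)*(-2) = √61*(-2) = -2*√61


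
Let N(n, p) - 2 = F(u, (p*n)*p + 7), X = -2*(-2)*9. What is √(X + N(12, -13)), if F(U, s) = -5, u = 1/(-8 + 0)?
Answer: √33 ≈ 5.7446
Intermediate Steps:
X = 36 (X = 4*9 = 36)
u = -⅛ (u = 1/(-8) = -⅛ ≈ -0.12500)
N(n, p) = -3 (N(n, p) = 2 - 5 = -3)
√(X + N(12, -13)) = √(36 - 3) = √33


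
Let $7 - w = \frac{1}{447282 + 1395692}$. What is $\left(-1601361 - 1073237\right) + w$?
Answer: $- \frac{4929201673635}{1842974} \approx -2.6746 \cdot 10^{6}$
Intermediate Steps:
$w = \frac{12900817}{1842974}$ ($w = 7 - \frac{1}{447282 + 1395692} = 7 - \frac{1}{1842974} = \frac{12900817}{1842974} \approx 7.0$)
$\left(-1601361 - 1073237\right) + w = \left(-1601361 - 1073237\right) + \frac{12900817}{1842974} = -2674598 + \frac{12900817}{1842974} = - \frac{4929201673635}{1842974}$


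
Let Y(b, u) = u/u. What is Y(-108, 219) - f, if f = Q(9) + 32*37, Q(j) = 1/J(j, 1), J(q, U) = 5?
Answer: -5916/5 ≈ -1183.2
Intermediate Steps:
Y(b, u) = 1
Q(j) = ⅕ (Q(j) = 1/5 = ⅕)
f = 5921/5 (f = ⅕ + 32*37 = ⅕ + 1184 = 5921/5 ≈ 1184.2)
Y(-108, 219) - f = 1 - 1*5921/5 = 1 - 5921/5 = -5916/5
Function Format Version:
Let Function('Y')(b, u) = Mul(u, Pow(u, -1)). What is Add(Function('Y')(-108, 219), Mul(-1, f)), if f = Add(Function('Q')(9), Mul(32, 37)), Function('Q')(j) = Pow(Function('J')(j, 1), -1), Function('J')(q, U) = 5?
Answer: Rational(-5916, 5) ≈ -1183.2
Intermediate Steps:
Function('Y')(b, u) = 1
Function('Q')(j) = Rational(1, 5) (Function('Q')(j) = Pow(5, -1) = Rational(1, 5))
f = Rational(5921, 5) (f = Add(Rational(1, 5), Mul(32, 37)) = Add(Rational(1, 5), 1184) = Rational(5921, 5) ≈ 1184.2)
Add(Function('Y')(-108, 219), Mul(-1, f)) = Add(1, Mul(-1, Rational(5921, 5))) = Add(1, Rational(-5921, 5)) = Rational(-5916, 5)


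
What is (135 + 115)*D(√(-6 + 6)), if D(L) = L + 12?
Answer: 3000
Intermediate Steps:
D(L) = 12 + L
(135 + 115)*D(√(-6 + 6)) = (135 + 115)*(12 + √(-6 + 6)) = 250*(12 + √0) = 250*(12 + 0) = 250*12 = 3000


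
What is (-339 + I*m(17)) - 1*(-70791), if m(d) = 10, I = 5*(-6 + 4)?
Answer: 70352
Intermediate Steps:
I = -10 (I = 5*(-2) = -10)
(-339 + I*m(17)) - 1*(-70791) = (-339 - 10*10) - 1*(-70791) = (-339 - 100) + 70791 = -439 + 70791 = 70352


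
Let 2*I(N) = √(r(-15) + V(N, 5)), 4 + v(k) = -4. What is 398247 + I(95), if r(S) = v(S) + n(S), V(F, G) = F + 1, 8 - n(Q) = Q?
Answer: 398247 + √111/2 ≈ 3.9825e+5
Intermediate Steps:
n(Q) = 8 - Q
v(k) = -8 (v(k) = -4 - 4 = -8)
V(F, G) = 1 + F
r(S) = -S (r(S) = -8 + (8 - S) = -S)
I(N) = √(16 + N)/2 (I(N) = √(-1*(-15) + (1 + N))/2 = √(15 + (1 + N))/2 = √(16 + N)/2)
398247 + I(95) = 398247 + √(16 + 95)/2 = 398247 + √111/2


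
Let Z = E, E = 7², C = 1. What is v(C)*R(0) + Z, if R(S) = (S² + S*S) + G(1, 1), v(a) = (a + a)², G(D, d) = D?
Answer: 53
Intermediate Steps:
v(a) = 4*a² (v(a) = (2*a)² = 4*a²)
E = 49
R(S) = 1 + 2*S² (R(S) = (S² + S*S) + 1 = (S² + S²) + 1 = 2*S² + 1 = 1 + 2*S²)
Z = 49
v(C)*R(0) + Z = (4*1²)*(1 + 2*0²) + 49 = (4*1)*(1 + 2*0) + 49 = 4*(1 + 0) + 49 = 4*1 + 49 = 4 + 49 = 53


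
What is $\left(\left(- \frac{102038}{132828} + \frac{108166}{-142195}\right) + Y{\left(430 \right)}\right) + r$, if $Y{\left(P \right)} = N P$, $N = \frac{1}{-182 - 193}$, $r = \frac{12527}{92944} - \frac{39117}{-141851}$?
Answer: $- \frac{235010104171306521753}{103756778307477827600} \approx -2.265$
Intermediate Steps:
$r = \frac{5412657925}{13184199344}$ ($r = 12527 \cdot \frac{1}{92944} - - \frac{39117}{141851} = \frac{12527}{92944} + \frac{39117}{141851} = \frac{5412657925}{13184199344} \approx 0.41054$)
$N = - \frac{1}{375}$ ($N = \frac{1}{-375} = - \frac{1}{375} \approx -0.0026667$)
$Y{\left(P \right)} = - \frac{P}{375}$
$\left(\left(- \frac{102038}{132828} + \frac{108166}{-142195}\right) + Y{\left(430 \right)}\right) + r = \left(\left(- \frac{102038}{132828} + \frac{108166}{-142195}\right) - \frac{86}{75}\right) + \frac{5412657925}{13184199344} = \left(\left(\left(-102038\right) \frac{1}{132828} + 108166 \left(- \frac{1}{142195}\right)\right) - \frac{86}{75}\right) + \frac{5412657925}{13184199344} = \left(\left(- \frac{51019}{66414} - \frac{108166}{142195}\right) - \frac{86}{75}\right) + \frac{5412657925}{13184199344} = \left(- \frac{14438383429}{9443738730} - \frac{86}{75}\right) + \frac{5412657925}{13184199344} = - \frac{42112006399}{15739564550} + \frac{5412657925}{13184199344} = - \frac{235010104171306521753}{103756778307477827600}$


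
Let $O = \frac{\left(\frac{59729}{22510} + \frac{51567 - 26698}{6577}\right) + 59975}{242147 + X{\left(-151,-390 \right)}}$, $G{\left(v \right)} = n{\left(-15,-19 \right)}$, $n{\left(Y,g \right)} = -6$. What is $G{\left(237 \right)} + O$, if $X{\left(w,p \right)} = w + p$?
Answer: $- \frac{205735954297647}{35769350321620} \approx -5.7517$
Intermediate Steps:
$G{\left(v \right)} = -6$
$X{\left(w,p \right)} = p + w$
$O = \frac{8880147632073}{35769350321620}$ ($O = \frac{\left(\frac{59729}{22510} + \frac{51567 - 26698}{6577}\right) + 59975}{242147 - 541} = \frac{\left(59729 \cdot \frac{1}{22510} + \left(51567 - 26698\right) \frac{1}{6577}\right) + 59975}{242147 - 541} = \frac{\left(\frac{59729}{22510} + 24869 \cdot \frac{1}{6577}\right) + 59975}{241606} = \left(\left(\frac{59729}{22510} + \frac{24869}{6577}\right) + 59975\right) \frac{1}{241606} = \left(\frac{952638823}{148048270} + 59975\right) \frac{1}{241606} = \frac{8880147632073}{148048270} \cdot \frac{1}{241606} = \frac{8880147632073}{35769350321620} \approx 0.24826$)
$G{\left(237 \right)} + O = -6 + \frac{8880147632073}{35769350321620} = - \frac{205735954297647}{35769350321620}$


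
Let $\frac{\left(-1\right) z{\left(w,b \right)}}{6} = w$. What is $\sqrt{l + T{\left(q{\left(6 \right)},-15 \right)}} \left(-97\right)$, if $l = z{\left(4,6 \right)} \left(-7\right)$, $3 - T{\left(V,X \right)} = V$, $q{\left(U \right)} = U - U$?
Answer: $- 291 \sqrt{19} \approx -1268.4$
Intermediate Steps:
$q{\left(U \right)} = 0$
$T{\left(V,X \right)} = 3 - V$
$z{\left(w,b \right)} = - 6 w$
$l = 168$ ($l = \left(-6\right) 4 \left(-7\right) = \left(-24\right) \left(-7\right) = 168$)
$\sqrt{l + T{\left(q{\left(6 \right)},-15 \right)}} \left(-97\right) = \sqrt{168 + \left(3 - 0\right)} \left(-97\right) = \sqrt{168 + \left(3 + 0\right)} \left(-97\right) = \sqrt{168 + 3} \left(-97\right) = \sqrt{171} \left(-97\right) = 3 \sqrt{19} \left(-97\right) = - 291 \sqrt{19}$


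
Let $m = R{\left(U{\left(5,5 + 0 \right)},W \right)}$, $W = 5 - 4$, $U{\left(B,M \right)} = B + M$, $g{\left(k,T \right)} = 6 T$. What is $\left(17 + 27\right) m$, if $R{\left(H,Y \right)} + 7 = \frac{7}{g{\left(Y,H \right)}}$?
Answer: $- \frac{4543}{15} \approx -302.87$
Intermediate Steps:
$W = 1$
$R{\left(H,Y \right)} = -7 + \frac{7}{6 H}$
$m = - \frac{413}{60}$ ($m = -7 + \frac{7}{6 \left(5 + \left(5 + 0\right)\right)} = -7 + \frac{7}{6 \left(5 + 5\right)} = -7 + \frac{7}{6 \cdot 10} = -7 + \frac{7}{6} \cdot \frac{1}{10} = -7 + \frac{7}{60} = - \frac{413}{60} \approx -6.8833$)
$\left(17 + 27\right) m = \left(17 + 27\right) \left(- \frac{413}{60}\right) = 44 \left(- \frac{413}{60}\right) = - \frac{4543}{15}$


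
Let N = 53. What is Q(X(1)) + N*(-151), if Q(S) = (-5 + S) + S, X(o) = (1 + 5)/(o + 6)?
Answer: -56044/7 ≈ -8006.3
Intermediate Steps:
X(o) = 6/(6 + o)
Q(S) = -5 + 2*S
Q(X(1)) + N*(-151) = (-5 + 2*(6/(6 + 1))) + 53*(-151) = (-5 + 2*(6/7)) - 8003 = (-5 + 12/7) - 8003 = -23/7 - 8003 = -56044/7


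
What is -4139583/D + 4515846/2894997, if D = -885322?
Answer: 5327352726221/854334844678 ≈ 6.2357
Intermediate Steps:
-4139583/D + 4515846/2894997 = -4139583/(-885322) + 4515846/2894997 = -4139583*(-1/885322) + 4515846*(1/2894997) = 4139583/885322 + 1505282/964999 = 5327352726221/854334844678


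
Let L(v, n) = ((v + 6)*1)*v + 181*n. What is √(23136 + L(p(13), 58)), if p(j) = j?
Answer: √33881 ≈ 184.07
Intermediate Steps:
L(v, n) = 181*n + v*(6 + v) (L(v, n) = ((6 + v)*1)*v + 181*n = (6 + v)*v + 181*n = v*(6 + v) + 181*n = 181*n + v*(6 + v))
√(23136 + L(p(13), 58)) = √(23136 + (13² + 6*13 + 181*58)) = √(23136 + (169 + 78 + 10498)) = √(23136 + 10745) = √33881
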